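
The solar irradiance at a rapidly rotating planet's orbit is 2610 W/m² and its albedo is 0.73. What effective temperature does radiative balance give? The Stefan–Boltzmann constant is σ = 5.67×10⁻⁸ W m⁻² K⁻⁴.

Power absorbed = (1−a)S·πR²; power emitted = 4πR²σT⁴. Equating and cancelling πR²:
T = ((1−a)S / 4σ)^(1/4) = (705 / (4 × 5.67×10⁻⁸))^(1/4) = (3.11×10^9)^(1/4).
T = 236 K.

T ≈ 236 K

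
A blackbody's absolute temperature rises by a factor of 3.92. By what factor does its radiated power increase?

P ∝ T⁴, so the power scales as (3.92)⁴ = 236.

factor ≈ 236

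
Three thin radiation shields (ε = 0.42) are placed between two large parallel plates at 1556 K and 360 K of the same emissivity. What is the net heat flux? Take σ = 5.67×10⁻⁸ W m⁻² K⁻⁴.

q ≈ 22000 W/m²

Each of the 4 gaps contributes resistance (2/ε − 1) = 2/0.42 − 1 = 3.762; total = 15.05.
q = σ(T₁⁴ − T₂⁴) / 15.05 = 5.67×10⁻⁸ × 5.85×10^12 / 15.05 = 22000 W/m².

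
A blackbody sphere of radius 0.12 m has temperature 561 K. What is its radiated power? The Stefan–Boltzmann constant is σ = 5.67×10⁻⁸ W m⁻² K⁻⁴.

P ≈ 1020 W

A = 4πr² = 4π × (0.12)² = 0.181 m².
P = σAT⁴ = 5.67×10⁻⁸ × 0.181 × (561)⁴ = 5.67×10⁻⁸ × 0.181 × 9.90×10^10.
P = 1020 W.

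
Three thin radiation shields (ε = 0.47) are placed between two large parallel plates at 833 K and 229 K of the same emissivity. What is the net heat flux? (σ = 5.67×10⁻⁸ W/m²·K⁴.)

q ≈ 2080 W/m²

Each of the 4 gaps contributes resistance (2/ε − 1) = 2/0.47 − 1 = 3.255; total = 13.02.
q = σ(T₁⁴ − T₂⁴) / 13.02 = 5.67×10⁻⁸ × 4.79×10^11 / 13.02 = 2080 W/m².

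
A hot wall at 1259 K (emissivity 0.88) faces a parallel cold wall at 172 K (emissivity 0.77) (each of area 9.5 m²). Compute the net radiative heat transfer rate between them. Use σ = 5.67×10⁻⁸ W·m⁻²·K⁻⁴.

For two large parallel gray plates, q = σ(T₁⁴ − T₂⁴) / (1/ε₁ + 1/ε₂ − 1).
1/ε₁ + 1/ε₂ − 1 = 1/0.88 + 1/0.77 − 1 = 1.435.
T₁⁴ − T₂⁴ = 2.51×10^12 − 8.75×10^8 = 2.51×10^12 K⁴.
q = 5.67×10⁻⁸ × 2.51×10^12 / 1.435 = 99200 W/m².
Q = q·A = 99200 × 9.5 = 9.43×10^5 W.

Q ≈ 9.43×10^5 W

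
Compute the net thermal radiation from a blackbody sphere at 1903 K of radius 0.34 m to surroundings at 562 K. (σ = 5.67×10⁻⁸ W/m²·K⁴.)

A = 4πr² = 4π × (0.34)² = 1.45 m².
Q = σA(T⁴ − T_s⁴). T⁴ − T_s⁴ = (1903)⁴ − (562)⁴ = 1.31×10^13 − 9.98×10^10 = 1.30×10^13 K⁴.
Q = 5.67×10⁻⁸ × 1.45 × 1.30×10^13 = 1.07×10^6 W.

Q ≈ 1.07×10^6 W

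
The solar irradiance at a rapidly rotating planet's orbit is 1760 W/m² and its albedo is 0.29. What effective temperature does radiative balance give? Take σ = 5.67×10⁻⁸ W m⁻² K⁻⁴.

T ≈ 272 K

Power absorbed = (1−a)S·πR²; power emitted = 4πR²σT⁴. Equating and cancelling πR²:
T = ((1−a)S / 4σ)^(1/4) = (1250 / (4 × 5.67×10⁻⁸))^(1/4) = (5.51×10^9)^(1/4).
T = 272 K.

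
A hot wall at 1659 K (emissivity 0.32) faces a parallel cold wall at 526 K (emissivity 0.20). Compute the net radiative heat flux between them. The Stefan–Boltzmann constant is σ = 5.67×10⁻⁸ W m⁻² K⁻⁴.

For two large parallel gray plates, q = σ(T₁⁴ − T₂⁴) / (1/ε₁ + 1/ε₂ − 1).
1/ε₁ + 1/ε₂ − 1 = 1/0.32 + 1/0.20 − 1 = 7.125.
T₁⁴ − T₂⁴ = 7.58×10^12 − 7.65×10^10 = 7.50×10^12 K⁴.
q = 5.67×10⁻⁸ × 7.50×10^12 / 7.125 = 59700 W/m².

q ≈ 59700 W/m²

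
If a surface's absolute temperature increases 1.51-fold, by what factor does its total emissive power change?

factor ≈ 5.20

P ∝ T⁴, so the power scales as (1.51)⁴ = 5.20.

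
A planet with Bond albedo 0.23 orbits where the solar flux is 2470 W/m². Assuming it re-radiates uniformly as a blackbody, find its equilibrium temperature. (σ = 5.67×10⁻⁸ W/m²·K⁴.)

Power absorbed = (1−a)S·πR²; power emitted = 4πR²σT⁴. Equating and cancelling πR²:
T = ((1−a)S / 4σ)^(1/4) = (1900 / (4 × 5.67×10⁻⁸))^(1/4) = (8.39×10^9)^(1/4).
T = 303 K.

T ≈ 303 K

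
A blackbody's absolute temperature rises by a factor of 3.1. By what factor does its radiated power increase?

factor ≈ 92.4

P ∝ T⁴, so the power scales as (3.1)⁴ = 92.4.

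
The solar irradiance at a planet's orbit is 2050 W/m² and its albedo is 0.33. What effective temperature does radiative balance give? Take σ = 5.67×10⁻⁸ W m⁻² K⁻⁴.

T ≈ 279 K

Power absorbed = (1−a)S·πR²; power emitted = 4πR²σT⁴. Equating and cancelling πR²:
T = ((1−a)S / 4σ)^(1/4) = (1370 / (4 × 5.67×10⁻⁸))^(1/4) = (6.06×10^9)^(1/4).
T = 279 K.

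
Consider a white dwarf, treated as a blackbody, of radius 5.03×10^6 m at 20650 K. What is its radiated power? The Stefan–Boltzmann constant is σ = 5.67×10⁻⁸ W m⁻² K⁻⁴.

P ≈ 3.28×10^24 W

A = 4πr² = 4π × (5.03×10^6)² = 3.18×10^14 m².
P = σAT⁴ = 5.67×10⁻⁸ × 3.18×10^14 × (20650)⁴ = 5.67×10⁻⁸ × 3.18×10^14 × 1.82×10^17.
P = 3.28×10^24 W.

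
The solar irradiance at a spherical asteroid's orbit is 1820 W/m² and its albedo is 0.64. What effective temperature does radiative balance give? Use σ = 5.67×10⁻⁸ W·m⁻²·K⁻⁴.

Power absorbed = (1−a)S·πR²; power emitted = 4πR²σT⁴. Equating and cancelling πR²:
T = ((1−a)S / 4σ)^(1/4) = (655 / (4 × 5.67×10⁻⁸))^(1/4) = (2.89×10^9)^(1/4).
T = 232 K.

T ≈ 232 K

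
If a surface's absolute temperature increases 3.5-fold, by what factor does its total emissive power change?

factor ≈ 150

P ∝ T⁴, so the power scales as (3.5)⁴ = 150.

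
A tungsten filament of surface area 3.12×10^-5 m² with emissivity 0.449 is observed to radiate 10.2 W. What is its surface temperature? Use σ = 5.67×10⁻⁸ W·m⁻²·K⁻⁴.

T ≈ 1890 K

From P = εσAT⁴, T = (P / εσA)^(1/4) = (10.2 / (0.449 × 5.67×10⁻⁸ × 3.12×10^-5))^(1/4).
T = (1.28×10^13)^(1/4) = 1890 K.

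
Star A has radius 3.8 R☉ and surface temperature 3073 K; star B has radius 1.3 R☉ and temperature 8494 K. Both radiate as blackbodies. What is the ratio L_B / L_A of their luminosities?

L_B/L_A ≈ 6.83

L = 4πR²σT⁴ ∝ R²T⁴, so L_B/L_A = (1.3/3.8)² × (8494/3073)⁴ = 0.117 × 58.4 = 6.83.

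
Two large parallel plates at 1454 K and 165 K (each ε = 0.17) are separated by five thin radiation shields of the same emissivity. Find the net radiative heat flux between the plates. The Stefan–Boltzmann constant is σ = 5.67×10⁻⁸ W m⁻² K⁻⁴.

Each of the 6 gaps contributes resistance (2/ε − 1) = 2/0.17 − 1 = 10.76; total = 64.59.
q = σ(T₁⁴ − T₂⁴) / 64.59 = 5.67×10⁻⁸ × 4.47×10^12 / 64.59 = 3920 W/m².

q ≈ 3920 W/m²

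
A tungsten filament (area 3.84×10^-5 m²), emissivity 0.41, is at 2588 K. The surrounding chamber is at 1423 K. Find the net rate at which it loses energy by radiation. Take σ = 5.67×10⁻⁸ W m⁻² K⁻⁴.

Q = εσA(T⁴ − T_s⁴). T⁴ − T_s⁴ = (2588)⁴ − (1423)⁴ = 4.49×10^13 − 4.10×10^12 = 4.08×10^13 K⁴.
Q = 0.41 × 5.67×10⁻⁸ × 3.84×10^-5 × 4.08×10^13 = 36.4 W.

Q ≈ 36.4 W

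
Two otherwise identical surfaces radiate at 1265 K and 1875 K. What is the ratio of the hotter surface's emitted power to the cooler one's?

P ∝ T⁴, so the ratio is (1875/1265)⁴ = (1.482)⁴ = 4.83.

ratio ≈ 4.83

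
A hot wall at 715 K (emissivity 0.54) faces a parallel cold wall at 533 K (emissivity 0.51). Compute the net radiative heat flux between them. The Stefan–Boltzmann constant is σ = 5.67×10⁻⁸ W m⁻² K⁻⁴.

q ≈ 3640 W/m²

For two large parallel gray plates, q = σ(T₁⁴ − T₂⁴) / (1/ε₁ + 1/ε₂ − 1).
1/ε₁ + 1/ε₂ − 1 = 1/0.54 + 1/0.51 − 1 = 2.813.
T₁⁴ − T₂⁴ = 2.61×10^11 − 8.07×10^10 = 1.81×10^11 K⁴.
q = 5.67×10⁻⁸ × 1.81×10^11 / 2.813 = 3640 W/m².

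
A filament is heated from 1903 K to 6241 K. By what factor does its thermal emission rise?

ratio ≈ 116

P ∝ T⁴, so the ratio is (6241/1903)⁴ = (3.280)⁴ = 116.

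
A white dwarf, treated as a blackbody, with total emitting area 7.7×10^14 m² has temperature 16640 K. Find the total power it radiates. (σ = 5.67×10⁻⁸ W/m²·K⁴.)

P = σAT⁴ = 5.67×10⁻⁸ × 7.70×10^14 × (16640)⁴ = 5.67×10⁻⁸ × 7.70×10^14 × 7.67×10^16.
P = 3.35×10^24 W.

P ≈ 3.35×10^24 W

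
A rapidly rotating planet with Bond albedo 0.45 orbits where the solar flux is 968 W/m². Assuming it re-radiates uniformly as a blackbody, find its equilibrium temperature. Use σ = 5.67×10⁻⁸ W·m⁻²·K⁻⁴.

Power absorbed = (1−a)S·πR²; power emitted = 4πR²σT⁴. Equating and cancelling πR²:
T = ((1−a)S / 4σ)^(1/4) = (532 / (4 × 5.67×10⁻⁸))^(1/4) = (2.35×10^9)^(1/4).
T = 220 K.

T ≈ 220 K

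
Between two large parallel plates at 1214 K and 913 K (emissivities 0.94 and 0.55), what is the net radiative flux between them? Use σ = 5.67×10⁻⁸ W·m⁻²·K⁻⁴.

q ≈ 44500 W/m²

For two large parallel gray plates, q = σ(T₁⁴ − T₂⁴) / (1/ε₁ + 1/ε₂ − 1).
1/ε₁ + 1/ε₂ − 1 = 1/0.94 + 1/0.55 − 1 = 1.882.
T₁⁴ − T₂⁴ = 2.17×10^12 − 6.95×10^11 = 1.48×10^12 K⁴.
q = 5.67×10⁻⁸ × 1.48×10^12 / 1.882 = 44500 W/m².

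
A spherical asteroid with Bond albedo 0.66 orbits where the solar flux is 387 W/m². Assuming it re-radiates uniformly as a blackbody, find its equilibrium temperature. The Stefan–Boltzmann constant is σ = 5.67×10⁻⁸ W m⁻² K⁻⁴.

T ≈ 155 K

Power absorbed = (1−a)S·πR²; power emitted = 4πR²σT⁴. Equating and cancelling πR²:
T = ((1−a)S / 4σ)^(1/4) = (132 / (4 × 5.67×10⁻⁸))^(1/4) = (5.80×10^8)^(1/4).
T = 155 K.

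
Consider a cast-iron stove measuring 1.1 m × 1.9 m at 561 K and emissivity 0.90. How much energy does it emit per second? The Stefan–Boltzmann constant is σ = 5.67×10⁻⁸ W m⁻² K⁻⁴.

P ≈ 10600 W

A = 1.1 × 1.9 = 2.09 m².
P = εσAT⁴ = 0.90 × 5.67×10⁻⁸ × 2.09 × (561)⁴ = 0.90 × 5.67×10⁻⁸ × 2.09 × 9.90×10^10.
P = 10600 W.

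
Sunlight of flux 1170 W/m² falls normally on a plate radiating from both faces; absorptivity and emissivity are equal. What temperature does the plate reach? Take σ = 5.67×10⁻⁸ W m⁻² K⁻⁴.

Absorbed flux αS = emitted flux 2εσT⁴ per unit area; with α = ε this gives T = (S/2σ)^(1/4).
T = (1170 / (2 × 5.67×10⁻⁸))^(1/4) = (1.03×10^10)^(1/4).
T = 319 K.

T ≈ 319 K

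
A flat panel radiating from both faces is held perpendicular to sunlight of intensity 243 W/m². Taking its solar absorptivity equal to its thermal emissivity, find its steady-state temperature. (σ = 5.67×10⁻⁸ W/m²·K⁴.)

Absorbed flux αS = emitted flux 2εσT⁴ per unit area; with α = ε this gives T = (S/2σ)^(1/4).
T = (243 / (2 × 5.67×10⁻⁸))^(1/4) = (2.14×10^9)^(1/4).
T = 215 K.

T ≈ 215 K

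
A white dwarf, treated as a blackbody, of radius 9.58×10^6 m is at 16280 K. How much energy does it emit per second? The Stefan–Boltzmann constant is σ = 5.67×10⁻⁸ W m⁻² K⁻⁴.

P ≈ 4.59×10^24 W

A = 4πr² = 4π × (9.58×10^6)² = 1.15×10^15 m².
P = σAT⁴ = 5.67×10⁻⁸ × 1.15×10^15 × (16280)⁴ = 5.67×10⁻⁸ × 1.15×10^15 × 7.02×10^16.
P = 4.59×10^24 W.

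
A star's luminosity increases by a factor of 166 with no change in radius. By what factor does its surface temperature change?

factor ≈ 3.59

P ∝ T⁴ ⇒ T ∝ P^(1/4), so T scales by (166)^(1/4) = 3.59.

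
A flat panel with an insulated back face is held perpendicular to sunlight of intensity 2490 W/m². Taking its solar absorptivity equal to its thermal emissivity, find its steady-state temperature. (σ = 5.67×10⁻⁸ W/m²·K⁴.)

Absorbed flux αS = emitted flux εσT⁴ (one radiating face); with α = ε, T = (S/σ)^(1/4).
T = (2490 / 5.67×10⁻⁸)^(1/4) = (4.39×10^10)^(1/4).
T = 458 K.

T ≈ 458 K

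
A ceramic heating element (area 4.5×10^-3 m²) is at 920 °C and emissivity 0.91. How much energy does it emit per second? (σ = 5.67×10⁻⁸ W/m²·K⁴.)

920 °C = 1193 K.
Stefan–Boltzmann: P = εσAT⁴ = 0.91 × 5.67×10⁻⁸ × 4.50×10^-3 × (1193)⁴ = 0.91 × 5.67×10⁻⁸ × 4.50×10^-3 × 2.03×10^12.
P = 470 W.

P ≈ 470 W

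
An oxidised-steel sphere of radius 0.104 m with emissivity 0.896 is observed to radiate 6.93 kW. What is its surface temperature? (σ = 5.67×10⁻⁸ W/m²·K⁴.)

A = 4πr² = 4π × (0.104)² = 0.136 m².
From P = εσAT⁴, T = (P / εσA)^(1/4) = (6930 / (0.896 × 5.67×10⁻⁸ × 0.136))^(1/4).
T = (1.00×10^12)^(1/4) = 1000 K.

T ≈ 1000 K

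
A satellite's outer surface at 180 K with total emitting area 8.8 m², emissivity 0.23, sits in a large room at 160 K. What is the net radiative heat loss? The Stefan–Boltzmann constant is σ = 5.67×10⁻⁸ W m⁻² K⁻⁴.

Q ≈ 45.3 W

Q = εσA(T⁴ − T_s⁴). T⁴ − T_s⁴ = (180)⁴ − (160)⁴ = 1.05×10^9 − 6.55×10^8 = 3.94×10^8 K⁴.
Q = 0.23 × 5.67×10⁻⁸ × 8.80 × 3.94×10^8 = 45.3 W.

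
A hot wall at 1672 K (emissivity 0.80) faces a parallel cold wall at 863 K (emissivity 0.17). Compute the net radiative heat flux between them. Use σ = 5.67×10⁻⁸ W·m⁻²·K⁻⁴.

For two large parallel gray plates, q = σ(T₁⁴ − T₂⁴) / (1/ε₁ + 1/ε₂ − 1).
1/ε₁ + 1/ε₂ − 1 = 1/0.80 + 1/0.17 − 1 = 6.132.
T₁⁴ − T₂⁴ = 7.82×10^12 − 5.55×10^11 = 7.26×10^12 K⁴.
q = 5.67×10⁻⁸ × 7.26×10^12 / 6.132 = 67100 W/m².

q ≈ 67100 W/m²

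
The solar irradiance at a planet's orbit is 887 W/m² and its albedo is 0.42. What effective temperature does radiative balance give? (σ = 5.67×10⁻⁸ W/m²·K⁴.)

T ≈ 218 K

Power absorbed = (1−a)S·πR²; power emitted = 4πR²σT⁴. Equating and cancelling πR²:
T = ((1−a)S / 4σ)^(1/4) = (514 / (4 × 5.67×10⁻⁸))^(1/4) = (2.27×10^9)^(1/4).
T = 218 K.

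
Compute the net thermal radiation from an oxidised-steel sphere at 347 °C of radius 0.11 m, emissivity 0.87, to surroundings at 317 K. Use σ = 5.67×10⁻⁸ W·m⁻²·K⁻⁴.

Q ≈ 1030 W

A = 4πr² = 4π × (0.11)² = 0.152 m².
Convert: 347 °C = 620 K.
Q = εσA(T⁴ − T_s⁴). T⁴ − T_s⁴ = (620)⁴ − (317)⁴ = 1.48×10^11 − 1.01×10^10 = 1.38×10^11 K⁴.
Q = 0.87 × 5.67×10⁻⁸ × 0.152 × 1.38×10^11 = 1030 W.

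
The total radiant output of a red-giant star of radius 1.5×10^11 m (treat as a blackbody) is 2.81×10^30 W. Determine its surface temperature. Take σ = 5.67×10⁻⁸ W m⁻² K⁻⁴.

A = 4πr² = 4π × (1.5×10^11)² = 2.83×10^23 m².
From P = σAT⁴, T = (P / σA)^(1/4) = (2.81×10^30 / (5.67×10⁻⁸ × 2.83×10^23))^(1/4).
T = (1.75×10^14)^(1/4) = 3640 K.

T ≈ 3640 K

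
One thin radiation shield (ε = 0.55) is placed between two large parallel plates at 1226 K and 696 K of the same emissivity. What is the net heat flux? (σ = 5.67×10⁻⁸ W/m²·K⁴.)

Each of the 2 gaps contributes resistance (2/ε − 1) = 2/0.55 − 1 = 2.636; total = 5.273.
q = σ(T₁⁴ − T₂⁴) / 5.273 = 5.67×10⁻⁸ × 2.02×10^12 / 5.273 = 21800 W/m².

q ≈ 21800 W/m²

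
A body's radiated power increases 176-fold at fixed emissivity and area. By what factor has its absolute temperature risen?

factor ≈ 3.64

P ∝ T⁴ ⇒ T ∝ P^(1/4), so T scales by (176)^(1/4) = 3.64.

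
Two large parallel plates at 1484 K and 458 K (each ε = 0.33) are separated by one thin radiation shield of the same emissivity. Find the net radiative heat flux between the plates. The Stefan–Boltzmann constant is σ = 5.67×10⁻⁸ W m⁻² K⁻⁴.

q ≈ 26900 W/m²

Each of the 2 gaps contributes resistance (2/ε − 1) = 2/0.33 − 1 = 5.061; total = 10.12.
q = σ(T₁⁴ − T₂⁴) / 10.12 = 5.67×10⁻⁸ × 4.81×10^12 / 10.12 = 26900 W/m².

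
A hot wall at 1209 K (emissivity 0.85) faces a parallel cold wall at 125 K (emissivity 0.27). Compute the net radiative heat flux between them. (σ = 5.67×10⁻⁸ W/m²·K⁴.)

For two large parallel gray plates, q = σ(T₁⁴ − T₂⁴) / (1/ε₁ + 1/ε₂ − 1).
1/ε₁ + 1/ε₂ − 1 = 1/0.85 + 1/0.27 − 1 = 3.880.
T₁⁴ − T₂⁴ = 2.14×10^12 − 2.44×10^8 = 2.14×10^12 K⁴.
q = 5.67×10⁻⁸ × 2.14×10^12 / 3.880 = 31200 W/m².

q ≈ 31200 W/m²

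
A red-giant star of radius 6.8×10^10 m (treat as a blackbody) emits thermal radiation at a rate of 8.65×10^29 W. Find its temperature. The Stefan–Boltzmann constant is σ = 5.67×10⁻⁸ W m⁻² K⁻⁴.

A = 4πr² = 4π × (6.8×10^10)² = 5.81×10^22 m².
From P = σAT⁴, T = (P / σA)^(1/4) = (8.65×10^29 / (5.67×10⁻⁸ × 5.81×10^22))^(1/4).
T = (2.63×10^14)^(1/4) = 4030 K.

T ≈ 4030 K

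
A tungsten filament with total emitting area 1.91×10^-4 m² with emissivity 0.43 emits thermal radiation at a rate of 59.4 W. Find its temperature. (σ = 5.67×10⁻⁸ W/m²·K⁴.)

From P = εσAT⁴, T = (P / εσA)^(1/4) = (59.4 / (0.43 × 5.67×10⁻⁸ × 1.91×10^-4))^(1/4).
T = (1.28×10^13)^(1/4) = 1890 K.

T ≈ 1890 K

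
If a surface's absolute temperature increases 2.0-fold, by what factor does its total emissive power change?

factor ≈ 16.0

P ∝ T⁴, so the power scales as (2.0)⁴ = 16.0.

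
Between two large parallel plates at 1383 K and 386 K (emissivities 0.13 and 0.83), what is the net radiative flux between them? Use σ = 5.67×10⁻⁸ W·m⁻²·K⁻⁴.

For two large parallel gray plates, q = σ(T₁⁴ − T₂⁴) / (1/ε₁ + 1/ε₂ − 1).
1/ε₁ + 1/ε₂ − 1 = 1/0.13 + 1/0.83 − 1 = 7.897.
T₁⁴ − T₂⁴ = 3.66×10^12 − 2.22×10^10 = 3.64×10^12 K⁴.
q = 5.67×10⁻⁸ × 3.64×10^12 / 7.897 = 26100 W/m².

q ≈ 26100 W/m²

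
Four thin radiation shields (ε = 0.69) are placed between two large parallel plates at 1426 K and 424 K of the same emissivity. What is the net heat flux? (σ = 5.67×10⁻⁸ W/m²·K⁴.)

q ≈ 24500 W/m²

Each of the 5 gaps contributes resistance (2/ε − 1) = 2/0.69 − 1 = 1.899; total = 9.493.
q = σ(T₁⁴ − T₂⁴) / 9.493 = 5.67×10⁻⁸ × 4.10×10^12 / 9.493 = 24500 W/m².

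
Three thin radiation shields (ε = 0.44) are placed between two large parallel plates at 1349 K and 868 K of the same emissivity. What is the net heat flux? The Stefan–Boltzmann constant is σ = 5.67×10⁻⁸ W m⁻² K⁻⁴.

q ≈ 11000 W/m²

Each of the 4 gaps contributes resistance (2/ε − 1) = 2/0.44 − 1 = 3.545; total = 14.18.
q = σ(T₁⁴ − T₂⁴) / 14.18 = 5.67×10⁻⁸ × 2.74×10^12 / 14.18 = 11000 W/m².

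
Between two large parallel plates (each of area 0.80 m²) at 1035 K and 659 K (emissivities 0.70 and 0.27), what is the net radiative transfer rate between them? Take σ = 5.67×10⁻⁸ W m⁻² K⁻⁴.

Q ≈ 10500 W

For two large parallel gray plates, q = σ(T₁⁴ − T₂⁴) / (1/ε₁ + 1/ε₂ − 1).
1/ε₁ + 1/ε₂ − 1 = 1/0.70 + 1/0.27 − 1 = 4.132.
T₁⁴ − T₂⁴ = 1.15×10^12 − 1.89×10^11 = 9.59×10^11 K⁴.
q = 5.67×10⁻⁸ × 9.59×10^11 / 4.132 = 13200 W/m².
Q = q·A = 13200 × 0.80 = 10500 W.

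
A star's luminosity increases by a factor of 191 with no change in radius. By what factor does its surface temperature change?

factor ≈ 3.72

P ∝ T⁴ ⇒ T ∝ P^(1/4), so T scales by (191)^(1/4) = 3.72.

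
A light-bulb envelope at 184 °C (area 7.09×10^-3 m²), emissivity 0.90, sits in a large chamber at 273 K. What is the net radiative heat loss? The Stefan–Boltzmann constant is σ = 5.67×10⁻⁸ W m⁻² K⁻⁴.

Q ≈ 13.8 W

Convert: 184 °C = 457 K.
Q = εσA(T⁴ − T_s⁴). T⁴ − T_s⁴ = (457)⁴ − (273)⁴ = 4.36×10^10 − 5.55×10^9 = 3.81×10^10 K⁴.
Q = 0.90 × 5.67×10⁻⁸ × 7.09×10^-3 × 3.81×10^10 = 13.8 W.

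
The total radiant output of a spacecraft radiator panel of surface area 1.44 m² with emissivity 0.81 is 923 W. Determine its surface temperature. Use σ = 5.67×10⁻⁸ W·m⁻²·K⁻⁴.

From P = εσAT⁴, T = (P / εσA)^(1/4) = (923 / (0.81 × 5.67×10⁻⁸ × 1.44))^(1/4).
T = (1.40×10^10)^(1/4) = 344 K.

T ≈ 344 K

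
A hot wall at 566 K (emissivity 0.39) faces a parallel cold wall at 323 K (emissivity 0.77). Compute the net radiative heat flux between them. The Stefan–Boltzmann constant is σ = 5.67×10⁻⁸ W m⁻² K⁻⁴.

For two large parallel gray plates, q = σ(T₁⁴ − T₂⁴) / (1/ε₁ + 1/ε₂ − 1).
1/ε₁ + 1/ε₂ − 1 = 1/0.39 + 1/0.77 − 1 = 2.863.
T₁⁴ − T₂⁴ = 1.03×10^11 − 1.09×10^10 = 9.17×10^10 K⁴.
q = 5.67×10⁻⁸ × 9.17×10^10 / 2.863 = 1820 W/m².

q ≈ 1820 W/m²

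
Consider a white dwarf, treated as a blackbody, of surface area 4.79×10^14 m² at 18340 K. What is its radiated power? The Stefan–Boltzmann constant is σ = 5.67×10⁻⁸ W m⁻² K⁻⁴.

P ≈ 3.07×10^24 W

P = σAT⁴ = 5.67×10⁻⁸ × 4.79×10^14 × (18340)⁴ = 5.67×10⁻⁸ × 4.79×10^14 × 1.13×10^17.
P = 3.07×10^24 W.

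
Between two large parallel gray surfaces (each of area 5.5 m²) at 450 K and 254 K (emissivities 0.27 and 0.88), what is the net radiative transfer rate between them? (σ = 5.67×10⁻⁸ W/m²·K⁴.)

Q ≈ 2990 W

For two large parallel gray plates, q = σ(T₁⁴ − T₂⁴) / (1/ε₁ + 1/ε₂ − 1).
1/ε₁ + 1/ε₂ − 1 = 1/0.27 + 1/0.88 − 1 = 3.840.
T₁⁴ − T₂⁴ = 4.10×10^10 − 4.16×10^9 = 3.68×10^10 K⁴.
q = 5.67×10⁻⁸ × 3.68×10^10 / 3.840 = 544 W/m².
Q = q·A = 544 × 5.5 = 2990 W.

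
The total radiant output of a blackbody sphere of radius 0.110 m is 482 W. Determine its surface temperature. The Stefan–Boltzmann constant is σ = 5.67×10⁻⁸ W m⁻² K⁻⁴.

A = 4πr² = 4π × (0.110)² = 0.152 m².
From P = σAT⁴, T = (P / σA)^(1/4) = (482 / (5.67×10⁻⁸ × 0.152))^(1/4).
T = (5.59×10^10)^(1/4) = 486 K.

T ≈ 486 K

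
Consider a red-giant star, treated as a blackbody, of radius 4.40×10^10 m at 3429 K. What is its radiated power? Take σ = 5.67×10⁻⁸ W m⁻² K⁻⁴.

P ≈ 1.91×10^29 W

A = 4πr² = 4π × (4.40×10^10)² = 2.43×10^22 m².
P = σAT⁴ = 5.67×10⁻⁸ × 2.43×10^22 × (3429)⁴ = 5.67×10⁻⁸ × 2.43×10^22 × 1.38×10^14.
P = 1.91×10^29 W.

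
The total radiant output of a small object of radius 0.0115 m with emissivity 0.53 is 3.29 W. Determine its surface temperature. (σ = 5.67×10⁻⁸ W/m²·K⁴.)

A = 4πr² = 4π × (0.0115)² = 1.66×10^-3 m².
From P = εσAT⁴, T = (P / εσA)^(1/4) = (3.29 / (0.53 × 5.67×10⁻⁸ × 1.66×10^-3))^(1/4).
T = (6.59×10^10)^(1/4) = 507 K.

T ≈ 507 K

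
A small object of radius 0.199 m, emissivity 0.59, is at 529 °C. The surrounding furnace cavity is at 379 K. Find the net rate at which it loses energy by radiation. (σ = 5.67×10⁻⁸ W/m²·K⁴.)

Q ≈ 6540 W

A = 4πr² = 4π × (0.199)² = 0.498 m².
Convert: 529 °C = 802 K.
Q = εσA(T⁴ − T_s⁴). T⁴ − T_s⁴ = (802)⁴ − (379)⁴ = 4.14×10^11 − 2.06×10^10 = 3.93×10^11 K⁴.
Q = 0.59 × 5.67×10⁻⁸ × 0.498 × 3.93×10^11 = 6540 W.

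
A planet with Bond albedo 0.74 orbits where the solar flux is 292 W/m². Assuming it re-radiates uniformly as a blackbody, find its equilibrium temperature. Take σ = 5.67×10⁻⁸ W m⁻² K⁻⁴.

Power absorbed = (1−a)S·πR²; power emitted = 4πR²σT⁴. Equating and cancelling πR²:
T = ((1−a)S / 4σ)^(1/4) = (75.9 / (4 × 5.67×10⁻⁸))^(1/4) = (3.35×10^8)^(1/4).
T = 135 K.

T ≈ 135 K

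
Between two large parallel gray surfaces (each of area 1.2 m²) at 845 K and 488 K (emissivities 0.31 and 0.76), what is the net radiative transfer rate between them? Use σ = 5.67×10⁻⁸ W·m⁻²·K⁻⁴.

Q ≈ 8710 W

For two large parallel gray plates, q = σ(T₁⁴ − T₂⁴) / (1/ε₁ + 1/ε₂ − 1).
1/ε₁ + 1/ε₂ − 1 = 1/0.31 + 1/0.76 − 1 = 3.542.
T₁⁴ − T₂⁴ = 5.10×10^11 − 5.67×10^10 = 4.53×10^11 K⁴.
q = 5.67×10⁻⁸ × 4.53×10^11 / 3.542 = 7250 W/m².
Q = q·A = 7250 × 1.2 = 8710 W.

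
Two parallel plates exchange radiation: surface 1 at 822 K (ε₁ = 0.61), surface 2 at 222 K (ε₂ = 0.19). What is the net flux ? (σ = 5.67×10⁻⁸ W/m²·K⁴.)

For two large parallel gray plates, q = σ(T₁⁴ − T₂⁴) / (1/ε₁ + 1/ε₂ − 1).
1/ε₁ + 1/ε₂ − 1 = 1/0.61 + 1/0.19 − 1 = 5.903.
T₁⁴ − T₂⁴ = 4.57×10^11 − 2.43×10^9 = 4.54×10^11 K⁴.
q = 5.67×10⁻⁸ × 4.54×10^11 / 5.903 = 4360 W/m².

q ≈ 4360 W/m²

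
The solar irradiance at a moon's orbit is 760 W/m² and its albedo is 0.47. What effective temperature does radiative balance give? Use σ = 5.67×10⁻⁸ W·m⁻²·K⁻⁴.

T ≈ 205 K

Power absorbed = (1−a)S·πR²; power emitted = 4πR²σT⁴. Equating and cancelling πR²:
T = ((1−a)S / 4σ)^(1/4) = (403 / (4 × 5.67×10⁻⁸))^(1/4) = (1.78×10^9)^(1/4).
T = 205 K.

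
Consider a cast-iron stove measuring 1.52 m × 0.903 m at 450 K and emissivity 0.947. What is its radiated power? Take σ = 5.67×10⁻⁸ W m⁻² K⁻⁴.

A = 1.52 × 0.903 = 1.37 m².
P = εσAT⁴ = 0.947 × 5.67×10⁻⁸ × 1.37 × (450)⁴ = 0.947 × 5.67×10⁻⁸ × 1.37 × 4.10×10^10.
P = 3020 W.

P ≈ 3020 W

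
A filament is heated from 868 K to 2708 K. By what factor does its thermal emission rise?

P ∝ T⁴, so the ratio is (2708/868)⁴ = (3.120)⁴ = 94.7.

ratio ≈ 94.7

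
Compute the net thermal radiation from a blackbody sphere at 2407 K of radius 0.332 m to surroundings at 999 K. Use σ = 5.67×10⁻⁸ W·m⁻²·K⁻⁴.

Q ≈ 2.56×10^6 W

A = 4πr² = 4π × (0.332)² = 1.39 m².
Q = σA(T⁴ − T_s⁴). T⁴ − T_s⁴ = (2407)⁴ − (999)⁴ = 3.36×10^13 − 9.96×10^11 = 3.26×10^13 K⁴.
Q = 5.67×10⁻⁸ × 1.39 × 3.26×10^13 = 2.56×10^6 W.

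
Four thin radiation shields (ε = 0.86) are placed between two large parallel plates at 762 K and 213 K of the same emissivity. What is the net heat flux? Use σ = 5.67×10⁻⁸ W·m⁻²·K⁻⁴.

q ≈ 2870 W/m²

Each of the 5 gaps contributes resistance (2/ε − 1) = 2/0.86 − 1 = 1.326; total = 6.628.
q = σ(T₁⁴ − T₂⁴) / 6.628 = 5.67×10⁻⁸ × 3.35×10^11 / 6.628 = 2870 W/m².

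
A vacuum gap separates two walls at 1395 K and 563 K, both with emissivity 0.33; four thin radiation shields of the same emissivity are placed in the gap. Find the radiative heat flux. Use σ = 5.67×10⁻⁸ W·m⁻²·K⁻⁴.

q ≈ 8260 W/m²

Each of the 5 gaps contributes resistance (2/ε − 1) = 2/0.33 − 1 = 5.061; total = 25.30.
q = σ(T₁⁴ − T₂⁴) / 25.30 = 5.67×10⁻⁸ × 3.69×10^12 / 25.30 = 8260 W/m².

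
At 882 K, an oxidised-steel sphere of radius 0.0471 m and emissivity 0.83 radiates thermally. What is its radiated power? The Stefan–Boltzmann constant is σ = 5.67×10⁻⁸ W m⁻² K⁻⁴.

A = 4πr² = 4π × (0.0471)² = 0.0279 m².
P = εσAT⁴ = 0.83 × 5.67×10⁻⁸ × 0.0279 × (882)⁴ = 0.83 × 5.67×10⁻⁸ × 0.0279 × 6.05×10^11.
P = 794 W.

P ≈ 794 W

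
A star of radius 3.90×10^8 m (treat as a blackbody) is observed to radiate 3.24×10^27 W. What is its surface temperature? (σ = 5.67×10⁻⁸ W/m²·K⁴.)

A = 4πr² = 4π × (3.90×10^8)² = 1.91×10^18 m².
From P = σAT⁴, T = (P / σA)^(1/4) = (3.24×10^27 / (5.67×10⁻⁸ × 1.91×10^18))^(1/4).
T = (2.99×10^16)^(1/4) = 13100 K.

T ≈ 13100 K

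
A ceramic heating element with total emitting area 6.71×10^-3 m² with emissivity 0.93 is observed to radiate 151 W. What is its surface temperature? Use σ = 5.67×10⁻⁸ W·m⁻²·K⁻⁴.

From P = εσAT⁴, T = (P / εσA)^(1/4) = (151 / (0.93 × 5.67×10⁻⁸ × 6.71×10^-3))^(1/4).
T = (4.27×10^11)^(1/4) = 808 K.

T ≈ 808 K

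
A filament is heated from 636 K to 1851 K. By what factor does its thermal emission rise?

ratio ≈ 71.7

P ∝ T⁴, so the ratio is (1851/636)⁴ = (2.910)⁴ = 71.7.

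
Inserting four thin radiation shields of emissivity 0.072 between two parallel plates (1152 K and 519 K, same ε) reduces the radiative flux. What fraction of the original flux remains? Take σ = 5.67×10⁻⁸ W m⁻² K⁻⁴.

ratio ≈ 0.200

With N identical shields there are N+1 = 5 gaps in series, each with the same radiative resistance, so the flux falls to 1/(N+1) of its unshielded value.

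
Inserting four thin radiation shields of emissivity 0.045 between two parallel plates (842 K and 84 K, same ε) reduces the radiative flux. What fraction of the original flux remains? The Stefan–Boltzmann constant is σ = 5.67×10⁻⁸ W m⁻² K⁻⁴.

ratio ≈ 0.200

With N identical shields there are N+1 = 5 gaps in series, each with the same radiative resistance, so the flux falls to 1/(N+1) of its unshielded value.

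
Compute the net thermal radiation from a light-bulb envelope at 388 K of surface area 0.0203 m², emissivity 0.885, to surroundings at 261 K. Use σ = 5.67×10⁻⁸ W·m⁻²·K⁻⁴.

Q ≈ 18.4 W

Q = εσA(T⁴ − T_s⁴). T⁴ − T_s⁴ = (388)⁴ − (261)⁴ = 2.27×10^10 − 4.64×10^9 = 1.80×10^10 K⁴.
Q = 0.885 × 5.67×10⁻⁸ × 0.0203 × 1.80×10^10 = 18.4 W.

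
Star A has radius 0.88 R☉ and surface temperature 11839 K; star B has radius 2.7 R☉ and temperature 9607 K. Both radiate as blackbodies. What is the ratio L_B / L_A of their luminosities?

L_B/L_A ≈ 4.08

L = 4πR²σT⁴ ∝ R²T⁴, so L_B/L_A = (2.7/0.88)² × (9607/11839)⁴ = 9.41 × 0.434 = 4.08.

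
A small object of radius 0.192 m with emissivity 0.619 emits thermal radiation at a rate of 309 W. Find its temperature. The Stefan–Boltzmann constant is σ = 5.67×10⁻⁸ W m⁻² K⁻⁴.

A = 4πr² = 4π × (0.192)² = 0.463 m².
From P = εσAT⁴, T = (P / εσA)^(1/4) = (309 / (0.619 × 5.67×10⁻⁸ × 0.463))^(1/4).
T = (1.90×10^10)^(1/4) = 371 K.

T ≈ 371 K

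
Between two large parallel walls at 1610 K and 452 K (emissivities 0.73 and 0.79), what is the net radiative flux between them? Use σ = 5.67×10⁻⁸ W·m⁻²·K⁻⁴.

For two large parallel gray plates, q = σ(T₁⁴ − T₂⁴) / (1/ε₁ + 1/ε₂ − 1).
1/ε₁ + 1/ε₂ − 1 = 1/0.73 + 1/0.79 − 1 = 1.636.
T₁⁴ − T₂⁴ = 6.72×10^12 − 4.17×10^10 = 6.68×10^12 K⁴.
q = 5.67×10⁻⁸ × 6.68×10^12 / 1.636 = 2.31×10^5 W/m².

q ≈ 2.31×10^5 W/m²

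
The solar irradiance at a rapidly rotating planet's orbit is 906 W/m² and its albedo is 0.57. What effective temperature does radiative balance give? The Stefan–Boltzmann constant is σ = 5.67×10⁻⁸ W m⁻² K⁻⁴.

T ≈ 204 K

Power absorbed = (1−a)S·πR²; power emitted = 4πR²σT⁴. Equating and cancelling πR²:
T = ((1−a)S / 4σ)^(1/4) = (390 / (4 × 5.67×10⁻⁸))^(1/4) = (1.72×10^9)^(1/4).
T = 204 K.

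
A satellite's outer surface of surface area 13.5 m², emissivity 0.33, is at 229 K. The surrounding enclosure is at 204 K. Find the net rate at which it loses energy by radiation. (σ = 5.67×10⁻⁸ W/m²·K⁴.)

Q ≈ 257 W

Q = εσA(T⁴ − T_s⁴). T⁴ − T_s⁴ = (229)⁴ − (204)⁴ = 2.75×10^9 − 1.73×10^9 = 1.02×10^9 K⁴.
Q = 0.33 × 5.67×10⁻⁸ × 13.5 × 1.02×10^9 = 257 W.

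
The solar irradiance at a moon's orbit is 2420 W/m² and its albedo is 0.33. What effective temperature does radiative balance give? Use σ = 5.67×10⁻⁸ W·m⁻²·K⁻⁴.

T ≈ 291 K

Power absorbed = (1−a)S·πR²; power emitted = 4πR²σT⁴. Equating and cancelling πR²:
T = ((1−a)S / 4σ)^(1/4) = (1620 / (4 × 5.67×10⁻⁸))^(1/4) = (7.15×10^9)^(1/4).
T = 291 K.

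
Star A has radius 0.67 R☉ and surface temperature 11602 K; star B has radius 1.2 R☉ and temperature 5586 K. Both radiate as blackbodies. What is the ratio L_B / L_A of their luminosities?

L_B/L_A ≈ 0.172

L = 4πR²σT⁴ ∝ R²T⁴, so L_B/L_A = (1.2/0.67)² × (5586/11602)⁴ = 3.21 × 0.0537 = 0.172.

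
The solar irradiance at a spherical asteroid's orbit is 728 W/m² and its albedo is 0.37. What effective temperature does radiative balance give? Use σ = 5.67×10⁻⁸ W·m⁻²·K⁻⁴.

Power absorbed = (1−a)S·πR²; power emitted = 4πR²σT⁴. Equating and cancelling πR²:
T = ((1−a)S / 4σ)^(1/4) = (459 / (4 × 5.67×10⁻⁸))^(1/4) = (2.02×10^9)^(1/4).
T = 212 K.

T ≈ 212 K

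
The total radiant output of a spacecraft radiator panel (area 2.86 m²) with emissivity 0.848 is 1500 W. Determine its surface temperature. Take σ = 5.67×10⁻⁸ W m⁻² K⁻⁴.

T ≈ 323 K

From P = εσAT⁴, T = (P / εσA)^(1/4) = (1500 / (0.848 × 5.67×10⁻⁸ × 2.86))^(1/4).
T = (1.09×10^10)^(1/4) = 323 K.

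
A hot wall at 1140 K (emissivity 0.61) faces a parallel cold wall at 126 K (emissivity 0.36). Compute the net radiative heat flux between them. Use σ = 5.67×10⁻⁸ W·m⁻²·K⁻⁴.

For two large parallel gray plates, q = σ(T₁⁴ − T₂⁴) / (1/ε₁ + 1/ε₂ − 1).
1/ε₁ + 1/ε₂ − 1 = 1/0.61 + 1/0.36 − 1 = 3.417.
T₁⁴ − T₂⁴ = 1.69×10^12 − 2.52×10^8 = 1.69×10^12 K⁴.
q = 5.67×10⁻⁸ × 1.69×10^12 / 3.417 = 28000 W/m².

q ≈ 28000 W/m²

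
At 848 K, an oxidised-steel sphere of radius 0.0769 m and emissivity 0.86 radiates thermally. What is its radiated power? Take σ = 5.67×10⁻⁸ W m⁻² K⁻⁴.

A = 4πr² = 4π × (0.0769)² = 0.0743 m².
Stefan–Boltzmann: P = εσAT⁴ = 0.86 × 5.67×10⁻⁸ × 0.0743 × (848)⁴ = 0.86 × 5.67×10⁻⁸ × 0.0743 × 5.17×10^11.
P = 1870 W.

P ≈ 1870 W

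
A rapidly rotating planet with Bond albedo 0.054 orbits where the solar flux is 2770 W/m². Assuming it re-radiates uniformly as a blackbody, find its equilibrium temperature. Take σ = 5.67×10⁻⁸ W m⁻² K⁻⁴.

Power absorbed = (1−a)S·πR²; power emitted = 4πR²σT⁴. Equating and cancelling πR²:
T = ((1−a)S / 4σ)^(1/4) = (2620 / (4 × 5.67×10⁻⁸))^(1/4) = (1.16×10^10)^(1/4).
T = 328 K.

T ≈ 328 K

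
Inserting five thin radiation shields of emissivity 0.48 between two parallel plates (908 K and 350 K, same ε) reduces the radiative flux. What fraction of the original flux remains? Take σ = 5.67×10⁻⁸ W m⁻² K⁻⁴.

With N identical shields there are N+1 = 6 gaps in series, each with the same radiative resistance, so the flux falls to 1/(N+1) of its unshielded value.

ratio ≈ 0.167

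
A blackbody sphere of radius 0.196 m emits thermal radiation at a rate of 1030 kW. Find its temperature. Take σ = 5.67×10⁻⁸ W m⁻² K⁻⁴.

A = 4πr² = 4π × (0.196)² = 0.483 m².
From P = σAT⁴, T = (P / σA)^(1/4) = (1.03×10^6 / (5.67×10⁻⁸ × 0.483))^(1/4).
T = (3.76×10^13)^(1/4) = 2480 K.

T ≈ 2480 K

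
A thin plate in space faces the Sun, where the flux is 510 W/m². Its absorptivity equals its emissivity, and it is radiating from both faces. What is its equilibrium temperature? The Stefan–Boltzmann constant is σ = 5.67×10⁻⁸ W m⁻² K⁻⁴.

T ≈ 259 K

Absorbed flux αS = emitted flux 2εσT⁴ per unit area; with α = ε this gives T = (S/2σ)^(1/4).
T = (510 / (2 × 5.67×10⁻⁸))^(1/4) = (4.50×10^9)^(1/4).
T = 259 K.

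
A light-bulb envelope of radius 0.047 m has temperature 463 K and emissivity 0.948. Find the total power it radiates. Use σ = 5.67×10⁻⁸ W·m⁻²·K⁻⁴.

P ≈ 68.6 W

A = 4πr² = 4π × (0.047)² = 0.0278 m².
P = εσAT⁴ = 0.948 × 5.67×10⁻⁸ × 0.0278 × (463)⁴ = 0.948 × 5.67×10⁻⁸ × 0.0278 × 4.60×10^10.
P = 68.6 W.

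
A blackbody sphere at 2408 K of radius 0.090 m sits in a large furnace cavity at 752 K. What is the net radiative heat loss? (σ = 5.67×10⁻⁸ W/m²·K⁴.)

A = 4πr² = 4π × (0.090)² = 0.102 m².
Q = σA(T⁴ − T_s⁴). T⁴ − T_s⁴ = (2408)⁴ − (752)⁴ = 3.36×10^13 − 3.20×10^11 = 3.33×10^13 K⁴.
Q = 5.67×10⁻⁸ × 0.102 × 3.33×10^13 = 1.92×10^5 W.

Q ≈ 1.92×10^5 W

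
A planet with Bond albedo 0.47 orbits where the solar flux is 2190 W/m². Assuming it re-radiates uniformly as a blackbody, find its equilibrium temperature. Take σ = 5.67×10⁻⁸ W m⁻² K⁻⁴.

Power absorbed = (1−a)S·πR²; power emitted = 4πR²σT⁴. Equating and cancelling πR²:
T = ((1−a)S / 4σ)^(1/4) = (1160 / (4 × 5.67×10⁻⁸))^(1/4) = (5.12×10^9)^(1/4).
T = 267 K.

T ≈ 267 K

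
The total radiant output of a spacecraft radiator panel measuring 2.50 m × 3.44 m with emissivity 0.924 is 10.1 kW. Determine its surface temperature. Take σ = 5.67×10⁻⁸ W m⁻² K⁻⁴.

T ≈ 387 K

A = 2.50 × 3.44 = 8.60 m².
From P = εσAT⁴, T = (P / εσA)^(1/4) = (10100 / (0.924 × 5.67×10⁻⁸ × 8.60))^(1/4).
T = (2.24×10^10)^(1/4) = 387 K.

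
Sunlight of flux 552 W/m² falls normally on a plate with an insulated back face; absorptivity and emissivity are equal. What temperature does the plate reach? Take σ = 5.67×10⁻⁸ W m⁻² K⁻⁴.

T ≈ 314 K

Absorbed flux αS = emitted flux εσT⁴ (one radiating face); with α = ε, T = (S/σ)^(1/4).
T = (552 / 5.67×10⁻⁸)^(1/4) = (9.74×10^9)^(1/4).
T = 314 K.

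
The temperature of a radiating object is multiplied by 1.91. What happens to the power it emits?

P ∝ T⁴, so the power scales as (1.91)⁴ = 13.3.

factor ≈ 13.3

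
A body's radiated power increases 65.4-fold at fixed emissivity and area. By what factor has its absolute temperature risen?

P ∝ T⁴ ⇒ T ∝ P^(1/4), so T scales by (65.4)^(1/4) = 2.84.

factor ≈ 2.84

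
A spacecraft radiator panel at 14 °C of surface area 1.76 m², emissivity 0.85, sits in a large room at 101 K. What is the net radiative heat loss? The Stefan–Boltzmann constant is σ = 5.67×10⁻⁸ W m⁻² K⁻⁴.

Q ≈ 567 W

Convert: 14 °C = 287 K.
Q = εσA(T⁴ − T_s⁴). T⁴ − T_s⁴ = (287)⁴ − (101)⁴ = 6.78×10^9 − 1.04×10^8 = 6.68×10^9 K⁴.
Q = 0.85 × 5.67×10⁻⁸ × 1.76 × 6.68×10^9 = 567 W.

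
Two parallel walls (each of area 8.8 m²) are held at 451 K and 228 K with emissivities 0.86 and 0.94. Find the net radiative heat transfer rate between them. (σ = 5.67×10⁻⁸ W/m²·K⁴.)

Q ≈ 15700 W

For two large parallel gray plates, q = σ(T₁⁴ − T₂⁴) / (1/ε₁ + 1/ε₂ − 1).
1/ε₁ + 1/ε₂ − 1 = 1/0.86 + 1/0.94 − 1 = 1.227.
T₁⁴ − T₂⁴ = 4.14×10^10 − 2.70×10^9 = 3.87×10^10 K⁴.
q = 5.67×10⁻⁸ × 3.87×10^10 / 1.227 = 1790 W/m².
Q = q·A = 1790 × 8.8 = 15700 W.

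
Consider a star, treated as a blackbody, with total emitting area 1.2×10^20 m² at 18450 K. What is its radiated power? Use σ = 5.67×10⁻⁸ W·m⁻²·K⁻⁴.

P ≈ 7.88×10^29 W

P = σAT⁴ = 5.67×10⁻⁸ × 1.20×10^20 × (18450)⁴ = 5.67×10⁻⁸ × 1.20×10^20 × 1.16×10^17.
P = 7.88×10^29 W.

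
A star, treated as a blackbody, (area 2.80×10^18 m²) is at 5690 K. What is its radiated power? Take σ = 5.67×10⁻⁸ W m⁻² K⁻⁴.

P ≈ 1.66×10^26 W

P = σAT⁴ = 5.67×10⁻⁸ × 2.80×10^18 × (5690)⁴ = 5.67×10⁻⁸ × 2.80×10^18 × 1.05×10^15.
P = 1.66×10^26 W.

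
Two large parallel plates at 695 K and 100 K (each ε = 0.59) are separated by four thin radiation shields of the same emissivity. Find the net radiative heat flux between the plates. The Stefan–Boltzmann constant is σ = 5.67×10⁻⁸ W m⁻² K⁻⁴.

Each of the 5 gaps contributes resistance (2/ε − 1) = 2/0.59 − 1 = 2.390; total = 11.95.
q = σ(T₁⁴ − T₂⁴) / 11.95 = 5.67×10⁻⁸ × 2.33×10^11 / 11.95 = 1110 W/m².

q ≈ 1110 W/m²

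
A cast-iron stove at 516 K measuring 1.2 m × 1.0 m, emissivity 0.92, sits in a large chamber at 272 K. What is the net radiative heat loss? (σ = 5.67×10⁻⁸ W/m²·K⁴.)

Q ≈ 4090 W

A = 1.2 × 1.0 = 1.20 m².
Q = εσA(T⁴ − T_s⁴). T⁴ − T_s⁴ = (516)⁴ − (272)⁴ = 7.09×10^10 − 5.47×10^9 = 6.54×10^10 K⁴.
Q = 0.92 × 5.67×10⁻⁸ × 1.20 × 6.54×10^10 = 4090 W.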